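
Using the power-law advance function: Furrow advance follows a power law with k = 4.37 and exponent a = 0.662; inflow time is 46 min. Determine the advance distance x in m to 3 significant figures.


Approach: apply the power-law advance function, x = k*t^a.
x = 4.37 * 46^0.662 = 55.1 m
Therefore the advance distance x = 55.1 m.


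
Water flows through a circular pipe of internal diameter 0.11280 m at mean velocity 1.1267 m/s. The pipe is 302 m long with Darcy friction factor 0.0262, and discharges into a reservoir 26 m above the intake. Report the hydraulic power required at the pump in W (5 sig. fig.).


Approach: apply continuity + Darcy-Weisbach + hydraulic power, Q = A*v; hf = f*(L/D)*(v^2/(2g)); H = static + hf; P = rho*g*Q*H.
Step 1 — flow rate (continuity, Q = A*v):
  A = pi*(0.11280/2)^2 = 0.009993281 m^2
  Q = 0.009993281 * 1.1267 = 0.01125943 m^3/s
Step 2 — friction head loss (Darcy-Weisbach):
  hf = 0.0262 * (302/0.11280) * (1.1267^2 / (2*9.81))
  hf = 4.538546 m
Step 3 — total head: H = 26 + 4.538546 = 30.53855 m
Step 4 — hydraulic power (P = rho*g*Q*H):
  P = 1000 * 9.81 * 0.01125943 * 30.53855 = 3373.1 W
Therefore the hydraulic power required at the pump = 3373.1 W.


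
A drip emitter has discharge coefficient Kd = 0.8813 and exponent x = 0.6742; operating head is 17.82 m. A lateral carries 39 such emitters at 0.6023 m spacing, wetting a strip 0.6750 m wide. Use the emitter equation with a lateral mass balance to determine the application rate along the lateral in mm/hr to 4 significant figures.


Approach: apply the emitter equation with a lateral mass balance, q = Kd*h^x; Q = n*q; rate = Q/(n*spacing*width).
Step 1 — single emitter flow (q = Kd*h^x):
  q = 0.8813 * 17.82^0.6742 = 6.14449 L/hr
Step 2 — total lateral flow: Q = 39 * 6.14449 = 239.635 L/hr
Step 3 — wetted area: A = 39 * 0.6023 * 0.6750 = 15.8555 m^2
Step 4 — application rate: Q/A = 239.635/15.8555 = 15.11 mm/hr
Therefore the application rate along the lateral = 15.11 mm/hr.


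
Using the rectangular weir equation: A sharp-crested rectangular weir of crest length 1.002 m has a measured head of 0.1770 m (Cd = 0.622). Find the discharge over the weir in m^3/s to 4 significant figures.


Approach: apply the rectangular weir equation, Q = (2/3)*Cd*L*sqrt(2g)*H^1.5.
Q = (2/3)*0.622*1.002*sqrt(2*9.81)*0.1770^1.5 = 0.1370 m^3/s
Therefore the discharge over the weir = 0.1370 m^3/s.


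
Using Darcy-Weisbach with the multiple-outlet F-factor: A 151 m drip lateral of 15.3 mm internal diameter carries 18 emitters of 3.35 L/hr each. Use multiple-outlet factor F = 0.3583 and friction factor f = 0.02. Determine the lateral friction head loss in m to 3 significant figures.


Approach: apply Darcy-Weisbach with the multiple-outlet F-factor, Q = n*q/(3600*1000) m^3/s; v = Q/A; hf = F*f*(L/D)*(v^2/(2g)).
Q = 18*3.35/(3600*1000) = 1.6750e-05 m^3/s
A = pi*(15.3e-3/2)^2 = 1.8385e-04 m^2, so v = Q/A = 0.091105 m/s
hf = 0.3583*0.02*(151/0.0153)*(0.091105^2/(2*9.81)) = 0.0299 m
Therefore the lateral friction head loss = 0.0299 m.


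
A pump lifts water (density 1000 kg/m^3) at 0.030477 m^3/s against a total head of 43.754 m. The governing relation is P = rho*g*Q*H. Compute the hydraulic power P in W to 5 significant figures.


P = 1000 * 9.81 * 0.030477 * 43.754 = 13082 W
Therefore the hydraulic power P = 13082 W.


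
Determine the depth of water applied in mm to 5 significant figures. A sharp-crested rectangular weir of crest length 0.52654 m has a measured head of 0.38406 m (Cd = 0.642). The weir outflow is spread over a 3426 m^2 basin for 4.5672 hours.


Approach: apply the rectangular weir equation with a volume-to-depth conversion, Q = (2/3)*Cd*L*sqrt(2g)*H^1.5; d = Q*t/A * 1000.
Step 1 — weir discharge:
  Q = (2/3)*0.642*0.52654*sqrt(2*9.81)*0.38406^1.5 = 0.2375873 m^3/s
Step 2 — volume: V = 0.2375873 * 4.5672*3600 = 3906.392 m^3
Step 3 — depth: d = V/A * 1000 = 3906.392/3426 * 1000 = 1140.2 mm
Therefore the depth of water applied = 1140.2 mm.


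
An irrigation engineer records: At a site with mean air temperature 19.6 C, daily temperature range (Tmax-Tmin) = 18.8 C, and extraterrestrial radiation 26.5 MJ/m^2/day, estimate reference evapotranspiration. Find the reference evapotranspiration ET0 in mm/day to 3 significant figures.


Approach: apply the Hargreaves-Samani method, ET0 = 0.0023*(Tmean+17.8)*sqrt(Tmax-Tmin)*0.408*Ra.
ET0 = 0.0023*(19.6+17.8)*sqrt(18.8)*0.408*26.5 = 4.03 mm/day
Therefore the reference evapotranspiration ET0 = 4.03 mm/day.


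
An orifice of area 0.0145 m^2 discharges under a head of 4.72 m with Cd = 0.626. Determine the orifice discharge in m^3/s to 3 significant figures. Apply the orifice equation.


Approach: apply the orifice equation, Q = Cd*A*sqrt(2*g*h).
Q = 0.626 * 0.0145 * sqrt(2*9.81*4.72) = 0.0873 m^3/s
Therefore the orifice discharge = 0.0873 m^3/s.


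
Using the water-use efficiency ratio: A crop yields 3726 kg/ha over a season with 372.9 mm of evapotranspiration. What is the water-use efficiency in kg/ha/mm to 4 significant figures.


Approach: apply the water-use efficiency ratio, WUE = yield/ET.
WUE = 3726 / 372.9 = 9.992 kg/ha/mm
Therefore the water-use efficiency = 9.992 kg/ha/mm.


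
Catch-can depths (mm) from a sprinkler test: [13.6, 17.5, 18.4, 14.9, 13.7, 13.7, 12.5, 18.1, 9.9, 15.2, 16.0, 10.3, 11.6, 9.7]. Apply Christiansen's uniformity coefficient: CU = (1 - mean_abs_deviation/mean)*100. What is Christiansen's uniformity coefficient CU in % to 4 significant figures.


mean = 13.9357 mm
mean |d_i - mean| = 2.35510 mm
CU = (1 - 2.35510/13.9357)*100 = 83.10 %
Therefore Christiansen's uniformity coefficient CU = 83.10 %.


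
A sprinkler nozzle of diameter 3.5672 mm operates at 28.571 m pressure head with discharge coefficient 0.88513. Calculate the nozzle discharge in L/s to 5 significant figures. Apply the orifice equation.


Approach: apply the orifice equation, Q = Cd*A*sqrt(2*g*h), A = pi*(d/2)^2.
A = pi*(3.5672e-3/2)^2 = 9.994126e-06 m^2
Q = 0.88513 * 9.994126e-06 * sqrt(2*9.81*28.571) * 1000 = 0.20944 L/s
Therefore the nozzle discharge = 0.20944 L/s.


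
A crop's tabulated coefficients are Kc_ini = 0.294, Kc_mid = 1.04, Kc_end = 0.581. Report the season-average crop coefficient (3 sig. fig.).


Approach: apply a simple seasonal average, Kc_avg = (Kc_ini + Kc_mid + Kc_end)/3.
Kc_avg = (0.294 + 1.04 + 0.581)/3 = 0.638
Therefore the season-average crop coefficient = 0.638.


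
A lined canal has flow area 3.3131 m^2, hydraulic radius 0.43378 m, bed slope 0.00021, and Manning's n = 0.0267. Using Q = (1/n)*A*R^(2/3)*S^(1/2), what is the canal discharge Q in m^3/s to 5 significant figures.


Q = (1/0.0267) * 3.3131 * 0.43378^(2/3) * 0.00021^(1/2) = 1.0304 m^3/s
Therefore the canal discharge Q = 1.0304 m^3/s.


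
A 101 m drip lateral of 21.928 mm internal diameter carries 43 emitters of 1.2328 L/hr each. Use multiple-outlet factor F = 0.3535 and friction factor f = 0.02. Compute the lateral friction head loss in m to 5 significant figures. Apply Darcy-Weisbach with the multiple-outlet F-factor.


Approach: apply Darcy-Weisbach with the multiple-outlet F-factor, Q = n*q/(3600*1000) m^3/s; v = Q/A; hf = F*f*(L/D)*(v^2/(2g)).
Q = 43*1.2328/(3600*1000) = 1.472511e-05 m^3/s
A = pi*(21.928e-3/2)^2 = 3.776486e-04 m^2, so v = Q/A = 0.03899156 m/s
hf = 0.3535*0.02*(101/0.021928)*(0.03899156^2/(2*9.81)) = 0.0025234 m
Therefore the lateral friction head loss = 0.0025234 m.


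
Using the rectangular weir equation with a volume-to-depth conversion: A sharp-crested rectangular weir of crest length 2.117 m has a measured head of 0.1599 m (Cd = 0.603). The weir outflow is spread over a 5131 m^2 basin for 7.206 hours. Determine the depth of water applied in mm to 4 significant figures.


Approach: apply the rectangular weir equation with a volume-to-depth conversion, Q = (2/3)*Cd*L*sqrt(2g)*H^1.5; d = Q*t/A * 1000.
Step 1 — weir discharge:
  Q = (2/3)*0.603*2.117*sqrt(2*9.81)*0.1599^1.5 = 0.241029 m^3/s
Step 2 — volume: V = 0.241029 * 7.206*3600 = 6252.68 m^3
Step 3 — depth: d = V/A * 1000 = 6252.68/5131 * 1000 = 1219 mm
Therefore the depth of water applied = 1219 mm.


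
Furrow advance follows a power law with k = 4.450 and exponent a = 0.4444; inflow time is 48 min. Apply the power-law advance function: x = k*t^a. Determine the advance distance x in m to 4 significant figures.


x = 4.450 * 48^0.4444 = 24.86 m
Therefore the advance distance x = 24.86 m.


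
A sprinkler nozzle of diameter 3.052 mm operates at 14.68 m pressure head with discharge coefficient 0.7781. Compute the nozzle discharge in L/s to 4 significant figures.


Approach: apply the orifice equation, Q = Cd*A*sqrt(2*g*h), A = pi*(d/2)^2.
A = pi*(3.052e-3/2)^2 = 7.31575e-06 m^2
Q = 0.7781 * 7.31575e-06 * sqrt(2*9.81*14.68) * 1000 = 0.09661 L/s
Therefore the nozzle discharge = 0.09661 L/s.


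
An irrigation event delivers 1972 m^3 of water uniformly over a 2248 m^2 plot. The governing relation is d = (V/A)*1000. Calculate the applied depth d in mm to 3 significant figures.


d = (1972 / 2248) * 1000 = 877 mm
Therefore the applied depth d = 877 mm.


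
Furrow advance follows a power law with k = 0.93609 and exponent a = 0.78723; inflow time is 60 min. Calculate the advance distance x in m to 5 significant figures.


Approach: apply the power-law advance function, x = k*t^a.
x = 0.93609 * 60^0.78723 = 23.503 m
Therefore the advance distance x = 23.503 m.


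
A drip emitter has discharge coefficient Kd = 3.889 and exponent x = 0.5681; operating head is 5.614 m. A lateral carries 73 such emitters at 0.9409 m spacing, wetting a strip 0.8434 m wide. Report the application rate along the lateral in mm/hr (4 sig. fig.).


Approach: apply the emitter equation with a lateral mass balance, q = Kd*h^x; Q = n*q; rate = Q/(n*spacing*width).
Step 1 — single emitter flow (q = Kd*h^x):
  q = 3.889 * 5.614^0.5681 = 10.3633 L/hr
Step 2 — total lateral flow: Q = 73 * 10.3633 = 756.524 L/hr
Step 3 — wetted area: A = 73 * 0.9409 * 0.8434 = 57.9295 m^2
Step 4 — application rate: Q/A = 756.524/57.9295 = 13.06 mm/hr
Therefore the application rate along the lateral = 13.06 mm/hr.


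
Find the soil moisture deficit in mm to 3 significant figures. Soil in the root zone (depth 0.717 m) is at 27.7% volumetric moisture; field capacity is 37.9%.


Approach: apply the soil moisture deficit relation, SMD = (FC - theta)/100 * depth * 1000.
SMD = (37.9 - 27.7)/100 * 0.717 * 1000 = 73.1 mm
Therefore the soil moisture deficit = 73.1 mm.


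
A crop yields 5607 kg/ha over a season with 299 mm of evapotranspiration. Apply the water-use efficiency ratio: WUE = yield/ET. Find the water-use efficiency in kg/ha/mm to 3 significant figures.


WUE = 5607 / 299 = 18.8 kg/ha/mm
Therefore the water-use efficiency = 18.8 kg/ha/mm.


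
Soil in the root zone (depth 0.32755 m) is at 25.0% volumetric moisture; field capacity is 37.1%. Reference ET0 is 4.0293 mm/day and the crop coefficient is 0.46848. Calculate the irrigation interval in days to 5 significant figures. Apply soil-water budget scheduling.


Approach: apply soil-water budget scheduling, SMD = (FC-theta)/100*depth*1000; ETc = ET0*Kc; interval = SMD/ETc.
Step 1 — soil moisture deficit:
  SMD = (37.1 - 25.0)/100 * 0.32755 * 1000 = 39.63355 mm
Step 2 — daily crop ET (ETc = ET0*Kc):
  ETc = 4.0293 * 0.46848 = 1.887646 mm/day
Step 3 — irrigation interval (SMD/ETc):
  interval = 39.63355 / 1.887646 = 20.996 days
Therefore the irrigation interval = 20.996 days.


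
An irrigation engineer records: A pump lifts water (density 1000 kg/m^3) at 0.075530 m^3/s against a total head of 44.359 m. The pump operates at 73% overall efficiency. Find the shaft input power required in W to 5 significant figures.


Approach: apply hydraulic power then efficiency conversion, P = rho*g*Q*H; P_in = P/eta.
Step 1 — hydraulic power (P = rho*g*Q*H):
  P = 1000 * 9.81 * 0.075530 * 44.359 = 32867.77 W
Step 2 — input power: P_in = P/eta = 32867.77 / 0.73 = 45024 W
Therefore the shaft input power required = 45024 W.


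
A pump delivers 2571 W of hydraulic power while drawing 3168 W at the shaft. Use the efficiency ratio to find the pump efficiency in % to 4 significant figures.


Approach: apply the efficiency ratio, eta = (P_out/P_in)*100.
eta = (2571 / 3168) * 100 = 81.16 %
Therefore the pump efficiency = 81.16 %.


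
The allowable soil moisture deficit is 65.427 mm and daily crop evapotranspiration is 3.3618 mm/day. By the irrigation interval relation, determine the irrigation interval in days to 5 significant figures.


Approach: apply the irrigation interval relation, interval = SMD / ETc.
interval = 65.427 / 3.3618 = 19.462 days
Therefore the irrigation interval = 19.462 days.


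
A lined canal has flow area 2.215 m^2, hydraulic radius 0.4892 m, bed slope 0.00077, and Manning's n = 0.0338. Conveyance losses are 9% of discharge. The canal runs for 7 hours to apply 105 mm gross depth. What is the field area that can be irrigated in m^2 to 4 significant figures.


Approach: apply Manning's equation with a conveyance and depth budget, Q = (1/n)*A*R^(2/3)*S^(1/2); Q_field = Q*(1-loss); Area = Q_field*t/(d/1000).
Step 1 — canal discharge (Manning's equation):
  Q = (1/0.0338) * 2.215 * 0.4892^(2/3) * 0.00077^(1/2) = 1.12900 m^3/s
Step 2 — delivered flow: Q_field = 1.12900*(1 - 9/100) = 1.02739 m^3/s
Step 3 — volume delivered: V = 1.02739 * 7*3600 = 25890.2 m^3
Step 4 — area served: A = V / (depth/1000) = 25890.2 / 0.105 = 246600 m^2
Therefore the field area that can be irrigated = 246600 m^2.


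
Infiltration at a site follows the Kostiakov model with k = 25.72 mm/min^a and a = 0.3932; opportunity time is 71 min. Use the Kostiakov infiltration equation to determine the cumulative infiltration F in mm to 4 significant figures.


Approach: apply the Kostiakov infiltration equation, F = k*t^a.
F = 25.72 * 71^0.3932 = 137.5 mm
Therefore the cumulative infiltration F = 137.5 mm.


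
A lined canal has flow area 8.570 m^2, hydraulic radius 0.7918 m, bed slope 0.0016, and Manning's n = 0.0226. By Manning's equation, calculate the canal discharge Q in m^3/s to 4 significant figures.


Approach: apply Manning's equation, Q = (1/n)*A*R^(2/3)*S^(1/2).
Q = (1/0.0226) * 8.570 * 0.7918^(2/3) * 0.0016^(1/2) = 12.98 m^3/s
Therefore the canal discharge Q = 12.98 m^3/s.


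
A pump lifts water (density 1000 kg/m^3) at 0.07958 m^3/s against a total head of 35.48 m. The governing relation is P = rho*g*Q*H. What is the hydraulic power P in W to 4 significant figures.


P = 1000 * 9.81 * 0.07958 * 35.48 = 27700 W
Therefore the hydraulic power P = 27700 W.


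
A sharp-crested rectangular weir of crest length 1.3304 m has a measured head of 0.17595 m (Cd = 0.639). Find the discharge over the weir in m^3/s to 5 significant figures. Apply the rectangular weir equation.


Approach: apply the rectangular weir equation, Q = (2/3)*Cd*L*sqrt(2g)*H^1.5.
Q = (2/3)*0.639*1.3304*sqrt(2*9.81)*0.17595^1.5 = 0.18528 m^3/s
Therefore the discharge over the weir = 0.18528 m^3/s.


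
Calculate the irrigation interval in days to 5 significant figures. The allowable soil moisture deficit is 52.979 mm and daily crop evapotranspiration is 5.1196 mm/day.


Approach: apply the irrigation interval relation, interval = SMD / ETc.
interval = 52.979 / 5.1196 = 10.348 days
Therefore the irrigation interval = 10.348 days.


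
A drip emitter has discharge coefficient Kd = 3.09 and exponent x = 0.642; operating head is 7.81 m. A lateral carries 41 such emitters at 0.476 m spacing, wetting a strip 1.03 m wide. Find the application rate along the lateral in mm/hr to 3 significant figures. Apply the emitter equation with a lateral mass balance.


Approach: apply the emitter equation with a lateral mass balance, q = Kd*h^x; Q = n*q; rate = Q/(n*spacing*width).
Step 1 — single emitter flow (q = Kd*h^x):
  q = 3.09 * 7.81^0.642 = 11.562 L/hr
Step 2 — total lateral flow: Q = 41 * 11.562 = 474.05 L/hr
Step 3 — wetted area: A = 41 * 0.476 * 1.03 = 20.101 m^2
Step 4 — application rate: Q/A = 474.05/20.101 = 23.6 mm/hr
Therefore the application rate along the lateral = 23.6 mm/hr.


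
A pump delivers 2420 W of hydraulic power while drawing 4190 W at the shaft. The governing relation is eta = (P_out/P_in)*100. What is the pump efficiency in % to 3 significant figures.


eta = (2420 / 4190) * 100 = 57.8 %
Therefore the pump efficiency = 57.8 %.


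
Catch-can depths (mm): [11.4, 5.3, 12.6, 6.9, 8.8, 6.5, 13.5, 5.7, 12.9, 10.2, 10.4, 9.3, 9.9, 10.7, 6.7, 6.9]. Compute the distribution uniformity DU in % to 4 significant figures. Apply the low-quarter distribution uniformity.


Approach: apply the low-quarter distribution uniformity, DU = (mean of lowest quarter of readings / overall mean)*100.
sorted lowest 4 of 16: [5.3, 5.7, 6.5, 6.7] -> mean = 6.05000 mm
overall mean = 9.23125 mm
DU = (6.05000/9.23125)*100 = 65.54 %
Therefore the distribution uniformity DU = 65.54 %.


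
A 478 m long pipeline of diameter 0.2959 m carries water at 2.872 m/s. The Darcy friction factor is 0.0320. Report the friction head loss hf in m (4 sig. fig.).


Approach: apply the Darcy-Weisbach equation, hf = f*(L/D)*(v^2/(2g)).
hf = 0.0320 * (478/0.2959) * (2.872^2 / (2*9.81))
hf = 21.73 m
Therefore the friction head loss hf = 21.73 m.


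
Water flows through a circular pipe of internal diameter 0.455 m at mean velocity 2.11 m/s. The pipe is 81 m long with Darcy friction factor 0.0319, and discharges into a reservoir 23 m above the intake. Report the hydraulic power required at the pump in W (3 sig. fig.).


Approach: apply continuity + Darcy-Weisbach + hydraulic power, Q = A*v; hf = f*(L/D)*(v^2/(2g)); H = static + hf; P = rho*g*Q*H.
Step 1 — flow rate (continuity, Q = A*v):
  A = pi*(0.455/2)^2 = 0.16260 m^2
  Q = 0.16260 * 2.11 = 0.34308 m^3/s
Step 2 — friction head loss (Darcy-Weisbach):
  hf = 0.0319 * (81/0.455) * (2.11^2 / (2*9.81))
  hf = 1.2886 m
Step 3 — total head: H = 23 + 1.2886 = 24.289 m
Step 4 — hydraulic power (P = rho*g*Q*H):
  P = 1000 * 9.81 * 0.34308 * 24.289 = 81700 W
Therefore the hydraulic power required at the pump = 81700 W.


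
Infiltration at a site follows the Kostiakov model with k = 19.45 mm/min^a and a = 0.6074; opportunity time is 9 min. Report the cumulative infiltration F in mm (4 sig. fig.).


Approach: apply the Kostiakov infiltration equation, F = k*t^a.
F = 19.45 * 9^0.6074 = 73.88 mm
Therefore the cumulative infiltration F = 73.88 mm.


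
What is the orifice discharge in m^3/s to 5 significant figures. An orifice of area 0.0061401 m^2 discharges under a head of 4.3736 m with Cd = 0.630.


Approach: apply the orifice equation, Q = Cd*A*sqrt(2*g*h).
Q = 0.630 * 0.0061401 * sqrt(2*9.81*4.3736) = 0.035833 m^3/s
Therefore the orifice discharge = 0.035833 m^3/s.


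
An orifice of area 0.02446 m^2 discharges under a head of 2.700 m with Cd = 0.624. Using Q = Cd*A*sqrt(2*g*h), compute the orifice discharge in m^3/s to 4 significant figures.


Q = 0.624 * 0.02446 * sqrt(2*9.81*2.700) = 0.1111 m^3/s
Therefore the orifice discharge = 0.1111 m^3/s.


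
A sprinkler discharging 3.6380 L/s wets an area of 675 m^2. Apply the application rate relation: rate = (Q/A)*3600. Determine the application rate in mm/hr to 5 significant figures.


rate = (3.6380 / 675) * 3600 = 19.403 mm/hr
Therefore the application rate = 19.403 mm/hr.


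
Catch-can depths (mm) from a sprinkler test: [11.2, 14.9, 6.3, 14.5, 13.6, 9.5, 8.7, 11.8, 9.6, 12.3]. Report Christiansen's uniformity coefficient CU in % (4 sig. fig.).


Approach: apply Christiansen's uniformity coefficient, CU = (1 - mean_abs_deviation/mean)*100.
mean = 11.2400 mm
mean |d_i - mean| = 2.18000 mm
CU = (1 - 2.18000/11.2400)*100 = 80.60 %
Therefore Christiansen's uniformity coefficient CU = 80.60 %.


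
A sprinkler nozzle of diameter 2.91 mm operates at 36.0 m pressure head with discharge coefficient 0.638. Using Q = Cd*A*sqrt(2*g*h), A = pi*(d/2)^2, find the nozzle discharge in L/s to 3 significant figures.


A = pi*(2.91e-3/2)^2 = 6.6508e-06 m^2
Q = 0.638 * 6.6508e-06 * sqrt(2*9.81*36.0) * 1000 = 0.113 L/s
Therefore the nozzle discharge = 0.113 L/s.


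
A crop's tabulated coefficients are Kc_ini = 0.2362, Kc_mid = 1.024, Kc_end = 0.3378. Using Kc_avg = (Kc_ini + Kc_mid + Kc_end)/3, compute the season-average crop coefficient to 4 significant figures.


Kc_avg = (0.2362 + 1.024 + 0.3378)/3 = 0.5327
Therefore the season-average crop coefficient = 0.5327.


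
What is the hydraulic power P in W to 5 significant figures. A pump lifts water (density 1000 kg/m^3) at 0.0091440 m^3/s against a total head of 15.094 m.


Approach: apply the hydraulic power relation, P = rho*g*Q*H.
P = 1000 * 9.81 * 0.0091440 * 15.094 = 1354.0 W
Therefore the hydraulic power P = 1354.0 W.


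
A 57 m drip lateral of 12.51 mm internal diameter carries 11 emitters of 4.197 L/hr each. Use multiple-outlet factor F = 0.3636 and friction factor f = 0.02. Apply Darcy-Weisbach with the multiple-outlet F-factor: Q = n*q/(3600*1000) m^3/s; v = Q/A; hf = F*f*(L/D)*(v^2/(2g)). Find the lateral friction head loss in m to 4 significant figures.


Q = 11*4.197/(3600*1000) = 1.28242e-05 m^3/s
A = pi*(12.51e-3/2)^2 = 1.22915e-04 m^2, so v = Q/A = 0.104334 m/s
hf = 0.3636*0.02*(57/0.01251)*(0.104334^2/(2*9.81)) = 0.01838 m
Therefore the lateral friction head loss = 0.01838 m.


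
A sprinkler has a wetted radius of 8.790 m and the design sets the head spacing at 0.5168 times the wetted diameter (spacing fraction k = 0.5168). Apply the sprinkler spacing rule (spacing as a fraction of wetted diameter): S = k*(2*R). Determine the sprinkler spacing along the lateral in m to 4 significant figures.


S = 0.5168 * (2 * 8.790) = 9.085 m
Therefore the sprinkler spacing along the lateral = 9.085 m.


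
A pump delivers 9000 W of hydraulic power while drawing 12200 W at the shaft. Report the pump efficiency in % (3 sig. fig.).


Approach: apply the efficiency ratio, eta = (P_out/P_in)*100.
eta = (9000 / 12200) * 100 = 73.8 %
Therefore the pump efficiency = 73.8 %.


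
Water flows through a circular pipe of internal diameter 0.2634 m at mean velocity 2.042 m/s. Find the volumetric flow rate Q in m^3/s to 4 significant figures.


Approach: apply the continuity equation for pipe flow, Q = A * v with A = pi*(D/2)^2.
A = pi*(0.2634/2)^2 = 0.0544906 m^2
Q = 0.0544906 * 2.042 = 0.1113 m^3/s
Therefore the volumetric flow rate Q = 0.1113 m^3/s.


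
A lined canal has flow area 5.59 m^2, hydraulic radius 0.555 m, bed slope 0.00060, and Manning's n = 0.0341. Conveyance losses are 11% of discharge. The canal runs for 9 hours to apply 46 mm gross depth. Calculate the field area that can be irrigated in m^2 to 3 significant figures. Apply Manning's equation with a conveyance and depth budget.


Approach: apply Manning's equation with a conveyance and depth budget, Q = (1/n)*A*R^(2/3)*S^(1/2); Q_field = Q*(1-loss); Area = Q_field*t/(d/1000).
Step 1 — canal discharge (Manning's equation):
  Q = (1/0.0341) * 5.59 * 0.555^(2/3) * 0.00060^(1/2) = 2.7118 m^3/s
Step 2 — delivered flow: Q_field = 2.7118*(1 - 11/100) = 2.4135 m^3/s
Step 3 — volume delivered: V = 2.4135 * 9*3600 = 78198 m^3
Step 4 — area served: A = V / (depth/1000) = 78198 / 0.046 = 1700000 m^2
Therefore the field area that can be irrigated = 1700000 m^2.


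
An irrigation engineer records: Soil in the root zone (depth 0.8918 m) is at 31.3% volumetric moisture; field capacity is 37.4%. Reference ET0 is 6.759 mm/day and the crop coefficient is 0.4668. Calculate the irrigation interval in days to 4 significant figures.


Approach: apply soil-water budget scheduling, SMD = (FC-theta)/100*depth*1000; ETc = ET0*Kc; interval = SMD/ETc.
Step 1 — soil moisture deficit:
  SMD = (37.4 - 31.3)/100 * 0.8918 * 1000 = 54.3998 mm
Step 2 — daily crop ET (ETc = ET0*Kc):
  ETc = 6.759 * 0.4668 = 3.15510 mm/day
Step 3 — irrigation interval (SMD/ETc):
  interval = 54.3998 / 3.15510 = 17.24 days
Therefore the irrigation interval = 17.24 days.


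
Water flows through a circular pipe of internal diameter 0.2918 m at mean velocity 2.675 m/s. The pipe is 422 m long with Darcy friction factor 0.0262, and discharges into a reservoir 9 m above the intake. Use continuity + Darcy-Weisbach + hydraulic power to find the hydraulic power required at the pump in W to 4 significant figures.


Approach: apply continuity + Darcy-Weisbach + hydraulic power, Q = A*v; hf = f*(L/D)*(v^2/(2g)); H = static + hf; P = rho*g*Q*H.
Step 1 — flow rate (continuity, Q = A*v):
  A = pi*(0.2918/2)^2 = 0.0668745 m^2
  Q = 0.0668745 * 2.675 = 0.178889 m^3/s
Step 2 — friction head loss (Darcy-Weisbach):
  hf = 0.0262 * (422/0.2918) * (2.675^2 / (2*9.81))
  hf = 13.8190 m
Step 3 — total head: H = 9 + 13.8190 = 22.8190 m
Step 4 — hydraulic power (P = rho*g*Q*H):
  P = 1000 * 9.81 * 0.178889 * 22.8190 = 40050 W
Therefore the hydraulic power required at the pump = 40050 W.


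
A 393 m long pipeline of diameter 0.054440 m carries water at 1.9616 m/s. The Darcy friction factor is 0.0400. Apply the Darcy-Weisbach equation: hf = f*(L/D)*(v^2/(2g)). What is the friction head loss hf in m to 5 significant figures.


hf = 0.0400 * (393/0.054440) * (1.9616^2 / (2*9.81))
hf = 56.631 m
Therefore the friction head loss hf = 56.631 m.


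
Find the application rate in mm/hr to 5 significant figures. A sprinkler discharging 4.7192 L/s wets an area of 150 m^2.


Approach: apply the application rate relation, rate = (Q/A)*3600.
rate = (4.7192 / 150) * 3600 = 113.26 mm/hr
Therefore the application rate = 113.26 mm/hr.


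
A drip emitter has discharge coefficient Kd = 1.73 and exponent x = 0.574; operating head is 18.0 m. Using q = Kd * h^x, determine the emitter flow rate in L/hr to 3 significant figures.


q = 1.73 * 18.0^0.574 = 9.09 L/hr
Therefore the emitter flow rate = 9.09 L/hr.


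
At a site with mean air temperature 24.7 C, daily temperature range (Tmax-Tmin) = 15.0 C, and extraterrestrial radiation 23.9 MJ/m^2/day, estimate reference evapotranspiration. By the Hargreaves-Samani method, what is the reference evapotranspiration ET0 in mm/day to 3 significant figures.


Approach: apply the Hargreaves-Samani method, ET0 = 0.0023*(Tmean+17.8)*sqrt(Tmax-Tmin)*0.408*Ra.
ET0 = 0.0023*(24.7+17.8)*sqrt(15.0)*0.408*23.9 = 3.69 mm/day
Therefore the reference evapotranspiration ET0 = 3.69 mm/day.


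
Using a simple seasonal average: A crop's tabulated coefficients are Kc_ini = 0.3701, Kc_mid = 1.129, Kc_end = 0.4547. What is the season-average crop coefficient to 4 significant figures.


Approach: apply a simple seasonal average, Kc_avg = (Kc_ini + Kc_mid + Kc_end)/3.
Kc_avg = (0.3701 + 1.129 + 0.4547)/3 = 0.6513
Therefore the season-average crop coefficient = 0.6513.


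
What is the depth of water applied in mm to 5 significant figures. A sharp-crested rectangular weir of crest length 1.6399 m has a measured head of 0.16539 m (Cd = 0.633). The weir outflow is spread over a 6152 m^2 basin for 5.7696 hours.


Approach: apply the rectangular weir equation with a volume-to-depth conversion, Q = (2/3)*Cd*L*sqrt(2g)*H^1.5; d = Q*t/A * 1000.
Step 1 — weir discharge:
  Q = (2/3)*0.633*1.6399*sqrt(2*9.81)*0.16539^1.5 = 0.2061784 m^3/s
Step 2 — volume: V = 0.2061784 * 5.7696*3600 = 4282.441 m^3
Step 3 — depth: d = V/A * 1000 = 4282.441/6152 * 1000 = 696.11 mm
Therefore the depth of water applied = 696.11 mm.


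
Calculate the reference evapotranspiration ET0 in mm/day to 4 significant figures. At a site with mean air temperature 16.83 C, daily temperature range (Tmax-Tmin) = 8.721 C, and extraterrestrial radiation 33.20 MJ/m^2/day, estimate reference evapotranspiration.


Approach: apply the Hargreaves-Samani method, ET0 = 0.0023*(Tmean+17.8)*sqrt(Tmax-Tmin)*0.408*Ra.
ET0 = 0.0023*(16.83+17.8)*sqrt(8.721)*0.408*33.20 = 3.186 mm/day
Therefore the reference evapotranspiration ET0 = 3.186 mm/day.


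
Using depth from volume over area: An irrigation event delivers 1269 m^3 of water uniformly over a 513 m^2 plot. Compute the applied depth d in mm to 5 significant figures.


Approach: apply depth from volume over area, d = (V/A)*1000.
d = (1269 / 513) * 1000 = 2473.7 mm
Therefore the applied depth d = 2473.7 mm.


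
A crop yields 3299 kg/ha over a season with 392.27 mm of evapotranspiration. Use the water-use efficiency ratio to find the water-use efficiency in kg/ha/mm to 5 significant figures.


Approach: apply the water-use efficiency ratio, WUE = yield/ET.
WUE = 3299 / 392.27 = 8.4100 kg/ha/mm
Therefore the water-use efficiency = 8.4100 kg/ha/mm.


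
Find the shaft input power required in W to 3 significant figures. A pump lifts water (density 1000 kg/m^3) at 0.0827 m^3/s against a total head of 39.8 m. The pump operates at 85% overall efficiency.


Approach: apply hydraulic power then efficiency conversion, P = rho*g*Q*H; P_in = P/eta.
Step 1 — hydraulic power (P = rho*g*Q*H):
  P = 1000 * 9.81 * 0.0827 * 39.8 = 32289 W
Step 2 — input power: P_in = P/eta = 32289 / 0.85 = 38000 W
Therefore the shaft input power required = 38000 W.


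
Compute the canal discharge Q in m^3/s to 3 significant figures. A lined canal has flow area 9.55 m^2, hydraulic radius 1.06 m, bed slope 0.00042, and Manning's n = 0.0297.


Approach: apply Manning's equation, Q = (1/n)*A*R^(2/3)*S^(1/2).
Q = (1/0.0297) * 9.55 * 1.06^(2/3) * 0.00042^(1/2) = 6.85 m^3/s
Therefore the canal discharge Q = 6.85 m^3/s.


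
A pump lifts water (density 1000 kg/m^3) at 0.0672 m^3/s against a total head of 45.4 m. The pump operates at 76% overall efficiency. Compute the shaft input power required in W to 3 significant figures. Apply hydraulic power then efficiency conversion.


Approach: apply hydraulic power then efficiency conversion, P = rho*g*Q*H; P_in = P/eta.
Step 1 — hydraulic power (P = rho*g*Q*H):
  P = 1000 * 9.81 * 0.0672 * 45.4 = 29929 W
Step 2 — input power: P_in = P/eta = 29929 / 0.76 = 39400 W
Therefore the shaft input power required = 39400 W.


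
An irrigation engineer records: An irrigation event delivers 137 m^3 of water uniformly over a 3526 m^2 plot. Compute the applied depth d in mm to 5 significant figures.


Approach: apply depth from volume over area, d = (V/A)*1000.
d = (137 / 3526) * 1000 = 38.854 mm
Therefore the applied depth d = 38.854 mm.


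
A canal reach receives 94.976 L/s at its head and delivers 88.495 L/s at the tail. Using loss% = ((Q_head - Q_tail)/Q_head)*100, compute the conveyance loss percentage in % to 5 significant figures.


loss = ((94.976 - 88.495)/94.976)*100 = 6.8238 %
Therefore the conveyance loss percentage = 6.8238 %.


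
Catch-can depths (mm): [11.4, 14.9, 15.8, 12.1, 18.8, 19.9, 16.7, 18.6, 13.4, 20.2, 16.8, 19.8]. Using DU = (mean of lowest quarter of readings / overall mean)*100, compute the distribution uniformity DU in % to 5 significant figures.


sorted lowest 3 of 12: [11.4, 12.1, 13.4] -> mean = 12.30000 mm
overall mean = 16.53333 mm
DU = (12.30000/16.53333)*100 = 74.395 %
Therefore the distribution uniformity DU = 74.395 %.


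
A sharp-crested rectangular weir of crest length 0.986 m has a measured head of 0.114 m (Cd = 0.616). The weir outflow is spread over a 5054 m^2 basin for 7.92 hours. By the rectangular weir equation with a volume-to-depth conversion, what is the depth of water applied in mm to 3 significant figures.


Approach: apply the rectangular weir equation with a volume-to-depth conversion, Q = (2/3)*Cd*L*sqrt(2g)*H^1.5; d = Q*t/A * 1000.
Step 1 — weir discharge:
  Q = (2/3)*0.616*0.986*sqrt(2*9.81)*0.114^1.5 = 0.069036 m^3/s
Step 2 — volume: V = 0.069036 * 7.92*3600 = 1968.3 m^3
Step 3 — depth: d = V/A * 1000 = 1968.3/5054 * 1000 = 389 mm
Therefore the depth of water applied = 389 mm.


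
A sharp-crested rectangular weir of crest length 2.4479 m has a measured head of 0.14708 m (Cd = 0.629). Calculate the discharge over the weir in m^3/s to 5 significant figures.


Approach: apply the rectangular weir equation, Q = (2/3)*Cd*L*sqrt(2g)*H^1.5.
Q = (2/3)*0.629*2.4479*sqrt(2*9.81)*0.14708^1.5 = 0.25647 m^3/s
Therefore the discharge over the weir = 0.25647 m^3/s.


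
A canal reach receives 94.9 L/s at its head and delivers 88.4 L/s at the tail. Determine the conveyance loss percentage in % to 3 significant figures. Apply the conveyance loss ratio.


Approach: apply the conveyance loss ratio, loss% = ((Q_head - Q_tail)/Q_head)*100.
loss = ((94.9 - 88.4)/94.9)*100 = 6.85 %
Therefore the conveyance loss percentage = 6.85 %.


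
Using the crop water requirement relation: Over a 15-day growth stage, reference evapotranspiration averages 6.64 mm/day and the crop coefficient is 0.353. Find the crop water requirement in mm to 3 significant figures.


Approach: apply the crop water requirement relation, CWR = ET0 * Kc * days.
CWR = 6.64 * 0.353 * 15 = 35.2 mm
Therefore the crop water requirement = 35.2 mm.


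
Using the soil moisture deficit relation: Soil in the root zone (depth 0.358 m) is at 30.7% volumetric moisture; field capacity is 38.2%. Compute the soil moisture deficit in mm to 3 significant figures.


Approach: apply the soil moisture deficit relation, SMD = (FC - theta)/100 * depth * 1000.
SMD = (38.2 - 30.7)/100 * 0.358 * 1000 = 26.9 mm
Therefore the soil moisture deficit = 26.9 mm.


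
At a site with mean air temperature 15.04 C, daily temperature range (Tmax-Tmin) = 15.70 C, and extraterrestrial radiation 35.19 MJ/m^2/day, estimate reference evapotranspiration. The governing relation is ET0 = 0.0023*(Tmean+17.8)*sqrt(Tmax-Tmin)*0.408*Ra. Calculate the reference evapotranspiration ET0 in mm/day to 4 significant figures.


ET0 = 0.0023*(15.04+17.8)*sqrt(15.70)*0.408*35.19 = 4.297 mm/day
Therefore the reference evapotranspiration ET0 = 4.297 mm/day.


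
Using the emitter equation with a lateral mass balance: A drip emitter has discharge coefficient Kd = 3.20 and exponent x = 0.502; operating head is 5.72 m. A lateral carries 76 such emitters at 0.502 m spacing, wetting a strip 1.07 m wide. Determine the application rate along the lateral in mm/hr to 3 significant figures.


Approach: apply the emitter equation with a lateral mass balance, q = Kd*h^x; Q = n*q; rate = Q/(n*spacing*width).
Step 1 — single emitter flow (q = Kd*h^x):
  q = 3.20 * 5.72^0.502 = 7.6800 L/hr
Step 2 — total lateral flow: Q = 76 * 7.6800 = 583.68 L/hr
Step 3 — wetted area: A = 76 * 0.502 * 1.07 = 40.823 m^2
Step 4 — application rate: Q/A = 583.68/40.823 = 14.3 mm/hr
Therefore the application rate along the lateral = 14.3 mm/hr.


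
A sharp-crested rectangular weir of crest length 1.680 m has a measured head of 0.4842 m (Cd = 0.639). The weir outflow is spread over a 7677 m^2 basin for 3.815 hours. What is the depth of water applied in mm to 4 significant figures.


Approach: apply the rectangular weir equation with a volume-to-depth conversion, Q = (2/3)*Cd*L*sqrt(2g)*H^1.5; d = Q*t/A * 1000.
Step 1 — weir discharge:
  Q = (2/3)*0.639*1.680*sqrt(2*9.81)*0.4842^1.5 = 1.06808 m^3/s
Step 2 — volume: V = 1.06808 * 3.815*3600 = 14669.1 m^3
Step 3 — depth: d = V/A * 1000 = 14669.1/7677 * 1000 = 1911 mm
Therefore the depth of water applied = 1911 mm.


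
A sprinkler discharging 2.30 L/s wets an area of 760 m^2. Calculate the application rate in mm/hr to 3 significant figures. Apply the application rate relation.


Approach: apply the application rate relation, rate = (Q/A)*3600.
rate = (2.30 / 760) * 3600 = 10.9 mm/hr
Therefore the application rate = 10.9 mm/hr.


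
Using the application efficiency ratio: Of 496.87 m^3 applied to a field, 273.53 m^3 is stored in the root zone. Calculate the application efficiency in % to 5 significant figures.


Approach: apply the application efficiency ratio, Ea = (stored/applied)*100.
Ea = (273.53/496.87)*100 = 55.051 %
Therefore the application efficiency = 55.051 %.


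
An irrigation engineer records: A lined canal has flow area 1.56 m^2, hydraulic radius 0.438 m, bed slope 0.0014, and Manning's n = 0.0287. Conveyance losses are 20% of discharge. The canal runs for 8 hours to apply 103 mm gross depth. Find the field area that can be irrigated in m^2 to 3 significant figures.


Approach: apply Manning's equation with a conveyance and depth budget, Q = (1/n)*A*R^(2/3)*S^(1/2); Q_field = Q*(1-loss); Area = Q_field*t/(d/1000).
Step 1 — canal discharge (Manning's equation):
  Q = (1/0.0287) * 1.56 * 0.438^(2/3) * 0.0014^(1/2) = 1.1730 m^3/s
Step 2 — delivered flow: Q_field = 1.1730*(1 - 20/100) = 0.93838 m^3/s
Step 3 — volume delivered: V = 0.93838 * 8*3600 = 27025 m^3
Step 4 — area served: A = V / (depth/1000) = 27025 / 0.103 = 262000 m^2
Therefore the field area that can be irrigated = 262000 m^2.


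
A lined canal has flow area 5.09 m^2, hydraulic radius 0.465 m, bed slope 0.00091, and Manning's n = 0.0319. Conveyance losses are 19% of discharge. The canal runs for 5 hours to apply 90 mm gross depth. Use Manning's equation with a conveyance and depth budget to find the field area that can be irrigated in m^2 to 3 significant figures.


Approach: apply Manning's equation with a conveyance and depth budget, Q = (1/n)*A*R^(2/3)*S^(1/2); Q_field = Q*(1-loss); Area = Q_field*t/(d/1000).
Step 1 — canal discharge (Manning's equation):
  Q = (1/0.0319) * 5.09 * 0.465^(2/3) * 0.00091^(1/2) = 2.8890 m^3/s
Step 2 — delivered flow: Q_field = 2.8890*(1 - 19/100) = 2.3401 m^3/s
Step 3 — volume delivered: V = 2.3401 * 5*3600 = 42122 m^3
Step 4 — area served: A = V / (depth/1000) = 42122 / 0.09 = 468000 m^2
Therefore the field area that can be irrigated = 468000 m^2.


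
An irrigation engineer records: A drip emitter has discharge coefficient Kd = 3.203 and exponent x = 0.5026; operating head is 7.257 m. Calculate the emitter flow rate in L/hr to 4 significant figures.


Approach: apply the emitter characteristic equation, q = Kd * h^x.
q = 3.203 * 7.257^0.5026 = 8.673 L/hr
Therefore the emitter flow rate = 8.673 L/hr.


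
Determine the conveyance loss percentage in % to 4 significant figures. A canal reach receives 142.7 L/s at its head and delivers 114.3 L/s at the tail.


Approach: apply the conveyance loss ratio, loss% = ((Q_head - Q_tail)/Q_head)*100.
loss = ((142.7 - 114.3)/142.7)*100 = 19.90 %
Therefore the conveyance loss percentage = 19.90 %.


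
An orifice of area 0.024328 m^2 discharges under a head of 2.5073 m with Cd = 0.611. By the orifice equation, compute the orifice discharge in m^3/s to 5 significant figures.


Approach: apply the orifice equation, Q = Cd*A*sqrt(2*g*h).
Q = 0.611 * 0.024328 * sqrt(2*9.81*2.5073) = 0.10426 m^3/s
Therefore the orifice discharge = 0.10426 m^3/s.


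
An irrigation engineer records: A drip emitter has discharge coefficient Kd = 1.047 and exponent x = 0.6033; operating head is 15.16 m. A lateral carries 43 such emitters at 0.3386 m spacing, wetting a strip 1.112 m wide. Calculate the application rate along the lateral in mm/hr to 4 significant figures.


Approach: apply the emitter equation with a lateral mass balance, q = Kd*h^x; Q = n*q; rate = Q/(n*spacing*width).
Step 1 — single emitter flow (q = Kd*h^x):
  q = 1.047 * 15.16^0.6033 = 5.39837 L/hr
Step 2 — total lateral flow: Q = 43 * 5.39837 = 232.130 L/hr
Step 3 — wetted area: A = 43 * 0.3386 * 1.112 = 16.1905 m^2
Step 4 — application rate: Q/A = 232.130/16.1905 = 14.34 mm/hr
Therefore the application rate along the lateral = 14.34 mm/hr.


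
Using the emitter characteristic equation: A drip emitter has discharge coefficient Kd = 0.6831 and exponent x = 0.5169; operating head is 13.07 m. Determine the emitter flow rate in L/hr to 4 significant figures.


Approach: apply the emitter characteristic equation, q = Kd * h^x.
q = 0.6831 * 13.07^0.5169 = 2.579 L/hr
Therefore the emitter flow rate = 2.579 L/hr.


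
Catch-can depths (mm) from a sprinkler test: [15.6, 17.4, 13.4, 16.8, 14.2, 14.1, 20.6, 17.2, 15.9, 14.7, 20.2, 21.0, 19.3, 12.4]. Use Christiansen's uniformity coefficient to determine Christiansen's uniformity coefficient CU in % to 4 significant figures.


Approach: apply Christiansen's uniformity coefficient, CU = (1 - mean_abs_deviation/mean)*100.
mean = 16.6286 mm
mean |d_i - mean| = 2.30000 mm
CU = (1 - 2.30000/16.6286)*100 = 86.17 %
Therefore Christiansen's uniformity coefficient CU = 86.17 %.
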